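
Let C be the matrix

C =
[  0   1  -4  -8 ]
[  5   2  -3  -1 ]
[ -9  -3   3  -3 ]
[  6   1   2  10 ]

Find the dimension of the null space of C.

Row reduce to echelon form.
Swap R1 ↔ R2
R3 ← R3 + (9/5)·R1: [0, 3/5, -12/5, -24/5]
R4 ← R4 − (6/5)·R1: [0, -7/5, 28/5, 56/5]
R3 ← R3 − (3/5)·R2: [0, 0, 0, 0]
R4 ← R4 + (7/5)·R2: [0, 0, 0, 0]
2 nonzero rows, so rank(C) = 2.
C has 4 columns; by rank–nullity, nullity = 4 − 2 = 2.

2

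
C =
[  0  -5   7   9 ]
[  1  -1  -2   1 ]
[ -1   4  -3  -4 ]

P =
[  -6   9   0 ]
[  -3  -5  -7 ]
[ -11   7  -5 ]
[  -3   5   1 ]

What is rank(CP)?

3

First compute CP:
[[-89, 119,   9],
 [ 16,   5,  18],
 [ 39, -70, -17]]
Now row reduce the product.
R2 ← R2 + (16/89)·R1: [0, 2349/89, 1746/89]
R3 ← R3 + (39/89)·R1: [0, -1589/89, -1162/89]
R3 ← R3 + (1589/2349)·R2: [0, 0, 56/261]
3 nonzero rows, so rank(CP) = 3.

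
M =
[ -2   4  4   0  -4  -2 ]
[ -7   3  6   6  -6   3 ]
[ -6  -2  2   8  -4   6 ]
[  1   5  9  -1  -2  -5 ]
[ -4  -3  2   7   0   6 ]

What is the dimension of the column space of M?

4

Row reduce to echelon form.
R2 ← R2 − (7/2)·R1: [0, -11, -8, 6, 8, 10]
R3 ← R3 − (3)·R1: [0, -14, -10, 8, 8, 12]
R4 ← R4 + (1/2)·R1: [0, 7, 11, -1, -4, -6]
R5 ← R5 − (2)·R1: [0, -11, -6, 7, 8, 10]
R3 ← R3 − (14/11)·R2: [0, 0, 2/11, 4/11, -24/11, -8/11]
R4 ← R4 + (7/11)·R2: [0, 0, 65/11, 31/11, 12/11, 4/11]
R5 ← R5 − R2: [0, 0, 2, 1, 0, 0]
R4 ← R4 − (65/2)·R3: [0, 0, 0, -9, 72, 24]
R5 ← R5 − (11)·R3: [0, 0, 0, -3, 24, 8]
R5 ← R5 − (1/3)·R4: [0, 0, 0, 0, 0, 0]
Echelon form has 4 nonzero rows, so rank(M) = 4.
The column space has dimension equal to the rank: 4.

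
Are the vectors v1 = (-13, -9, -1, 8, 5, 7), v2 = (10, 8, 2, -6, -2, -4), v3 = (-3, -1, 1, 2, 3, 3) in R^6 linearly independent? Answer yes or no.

Form the matrix with these vectors as rows and row reduce.
R2 ← R2 + (10/13)·R1: [0, 14/13, 16/13, 2/13, 24/13, 18/13]
R3 ← R3 − (3/13)·R1: [0, 14/13, 16/13, 2/13, 24/13, 18/13]
R3 ← R3 − R2: [0, 0, 0, 0, 0, 0]
2 nonzero rows, so the 3 vectors span a space of dimension 2.
Since 2 < 3, the vectors are linearly dependent.

no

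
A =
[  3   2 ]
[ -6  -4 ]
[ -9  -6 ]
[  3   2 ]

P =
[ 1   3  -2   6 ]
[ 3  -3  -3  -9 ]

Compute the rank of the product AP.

First compute AP:
[[  9,   3, -12,   0],
 [-18,  -6,  24,   0],
 [-27,  -9,  36,   0],
 [  9,   3, -12,   0]]
Now row reduce the product.
R2 ← R2 + (2)·R1: [0, 0, 0, 0]
R3 ← R3 + (3)·R1: [0, 0, 0, 0]
R4 ← R4 − R1: [0, 0, 0, 0]
1 nonzero row, so rank(AP) = 1.

1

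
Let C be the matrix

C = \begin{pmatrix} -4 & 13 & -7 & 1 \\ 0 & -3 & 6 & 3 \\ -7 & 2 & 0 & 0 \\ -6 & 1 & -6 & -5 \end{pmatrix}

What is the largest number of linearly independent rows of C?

3

Row reduce to echelon form.
R3 ← R3 − (7/4)·R1: [0, -83/4, 49/4, -7/4]
R4 ← R4 − (3/2)·R1: [0, -37/2, 9/2, -13/2]
R3 ← R3 − (83/12)·R2: [0, 0, -117/4, -45/2]
R4 ← R4 − (37/6)·R2: [0, 0, -65/2, -25]
R4 ← R4 − (10/9)·R3: [0, 0, 0, 0]
Echelon form has 3 nonzero rows, so rank(C) = 3.
The rank gives the maximum number of linearly independent rows: 3.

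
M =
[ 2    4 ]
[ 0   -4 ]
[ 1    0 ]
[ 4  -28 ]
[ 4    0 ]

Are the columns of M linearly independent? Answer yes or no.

Row reduce M to echelon form.
R3 ← R3 − (1/2)·R1: [0, -2]
R4 ← R4 − (2)·R1: [0, -36]
R5 ← R5 − (2)·R1: [0, -8]
R3 ← R3 − (1/2)·R2: [0, 0]
R4 ← R4 − (9)·R2: [0, 0]
R5 ← R5 − (2)·R2: [0, 0]
2 pivots among 2 columns.
Every column is a pivot column, so the columns are linearly independent.

yes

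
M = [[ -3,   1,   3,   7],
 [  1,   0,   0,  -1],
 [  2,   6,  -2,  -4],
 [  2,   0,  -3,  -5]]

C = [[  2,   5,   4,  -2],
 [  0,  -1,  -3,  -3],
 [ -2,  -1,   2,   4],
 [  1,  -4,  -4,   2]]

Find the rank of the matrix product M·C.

3

First compute MC:
[[ -5, -47, -37,  29],
 [  1,   9,   8,  -4],
 [  4,  22,   2, -38],
 [  5,  33,  22, -26]]
Now row reduce the product.
R2 ← R2 + (1/5)·R1: [0, -2/5, 3/5, 9/5]
R3 ← R3 + (4/5)·R1: [0, -78/5, -138/5, -74/5]
R4 ← R4 + R1: [0, -14, -15, 3]
R3 ← R3 − (39)·R2: [0, 0, -51, -85]
R4 ← R4 − (35)·R2: [0, 0, -36, -60]
R4 ← R4 − (12/17)·R3: [0, 0, 0, 0]
3 nonzero rows, so rank(MC) = 3.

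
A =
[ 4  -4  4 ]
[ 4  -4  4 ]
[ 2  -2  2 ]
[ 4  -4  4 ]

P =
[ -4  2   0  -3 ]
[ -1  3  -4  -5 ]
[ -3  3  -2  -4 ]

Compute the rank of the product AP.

First compute AP:
[[-24,   8,   8,  -8],
 [-24,   8,   8,  -8],
 [-12,   4,   4,  -4],
 [-24,   8,   8,  -8]]
Now row reduce the product.
R2 ← R2 − R1: [0, 0, 0, 0]
R3 ← R3 − (1/2)·R1: [0, 0, 0, 0]
R4 ← R4 − R1: [0, 0, 0, 0]
1 nonzero row, so rank(AP) = 1.

1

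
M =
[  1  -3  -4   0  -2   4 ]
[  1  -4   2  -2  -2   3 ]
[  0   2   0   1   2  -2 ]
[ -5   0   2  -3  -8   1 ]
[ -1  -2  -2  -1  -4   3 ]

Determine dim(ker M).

3

Row reduce to echelon form.
R2 ← R2 − R1: [0, -1, 6, -2, 0, -1]
R4 ← R4 + (5)·R1: [0, -15, -18, -3, -18, 21]
R5 ← R5 + R1: [0, -5, -6, -1, -6, 7]
R3 ← R3 + (2)·R2: [0, 0, 12, -3, 2, -4]
R4 ← R4 − (15)·R2: [0, 0, -108, 27, -18, 36]
R5 ← R5 − (5)·R2: [0, 0, -36, 9, -6, 12]
R4 ← R4 + (9)·R3: [0, 0, 0, 0, 0, 0]
R5 ← R5 + (3)·R3: [0, 0, 0, 0, 0, 0]
3 nonzero rows, so rank(M) = 3.
M has 6 columns; by rank–nullity, nullity = 6 − 3 = 3.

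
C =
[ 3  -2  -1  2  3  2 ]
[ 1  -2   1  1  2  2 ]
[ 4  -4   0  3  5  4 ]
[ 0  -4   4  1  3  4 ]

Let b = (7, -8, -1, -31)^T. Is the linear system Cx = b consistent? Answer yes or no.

yes

Row reduce the augmented matrix [C | b].
R2 ← R2 − (1/3)·R1: [0, -4/3, 4/3, 1/3, 1, 4/3, -31/3]
R3 ← R3 − (4/3)·R1: [0, -4/3, 4/3, 1/3, 1, 4/3, -31/3]
R3 ← R3 − R2: [0, 0, 0, 0, 0, 0, 0]
R4 ← R4 − (3)·R2: [0, 0, 0, 0, 0, 0, 0]
The echelon form has 2 nonzero rows, and every pivot lies in the first 6 columns, so rank(C) = rank([C|b]) = 2.
The system is consistent.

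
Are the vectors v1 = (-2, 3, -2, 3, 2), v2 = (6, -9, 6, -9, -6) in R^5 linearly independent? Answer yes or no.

no

Form the matrix with these vectors as rows and row reduce.
R2 ← R2 + (3)·R1: [0, 0, 0, 0, 0]
1 nonzero row, so the 2 vectors span a space of dimension 1.
Since 1 < 2, the vectors are linearly dependent.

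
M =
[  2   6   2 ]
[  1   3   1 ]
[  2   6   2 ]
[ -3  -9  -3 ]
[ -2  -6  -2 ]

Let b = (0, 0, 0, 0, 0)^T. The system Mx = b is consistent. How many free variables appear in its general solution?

2

Row reduce the augmented matrix [M | b].
R2 ← R2 − (1/2)·R1: [0, 0, 0, 0]
R3 ← R3 − R1: [0, 0, 0, 0]
R4 ← R4 + (3/2)·R1: [0, 0, 0, 0]
R5 ← R5 + R1: [0, 0, 0, 0]
The echelon form has 1 nonzero rows, and every pivot lies in the first 3 columns, so rank(M) = rank([M|b]) = 1.
The system is consistent.
Free variables = (unknowns) − (rank) = 3 − 1 = 2.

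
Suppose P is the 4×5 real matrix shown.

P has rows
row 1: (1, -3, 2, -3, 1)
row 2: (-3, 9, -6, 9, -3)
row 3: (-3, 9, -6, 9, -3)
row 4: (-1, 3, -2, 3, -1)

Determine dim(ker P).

4

Row reduce to echelon form.
R2 ← R2 + (3)·R1: [0, 0, 0, 0, 0]
R3 ← R3 + (3)·R1: [0, 0, 0, 0, 0]
R4 ← R4 + R1: [0, 0, 0, 0, 0]
1 nonzero row, so rank(P) = 1.
P has 5 columns; by rank–nullity, nullity = 5 − 1 = 4.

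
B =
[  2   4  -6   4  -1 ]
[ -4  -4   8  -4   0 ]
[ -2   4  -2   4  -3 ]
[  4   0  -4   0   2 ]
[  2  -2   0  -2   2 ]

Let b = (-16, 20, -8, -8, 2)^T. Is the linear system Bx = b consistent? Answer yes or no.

yes

Row reduce the augmented matrix [B | b].
R2 ← R2 + (2)·R1: [0, 4, -4, 4, -2, -12]
R3 ← R3 + R1: [0, 8, -8, 8, -4, -24]
R4 ← R4 − (2)·R1: [0, -8, 8, -8, 4, 24]
R5 ← R5 − R1: [0, -6, 6, -6, 3, 18]
R3 ← R3 − (2)·R2: [0, 0, 0, 0, 0, 0]
R4 ← R4 + (2)·R2: [0, 0, 0, 0, 0, 0]
R5 ← R5 + (3/2)·R2: [0, 0, 0, 0, 0, 0]
The echelon form has 2 nonzero rows, and every pivot lies in the first 5 columns, so rank(B) = rank([B|b]) = 2.
The system is consistent.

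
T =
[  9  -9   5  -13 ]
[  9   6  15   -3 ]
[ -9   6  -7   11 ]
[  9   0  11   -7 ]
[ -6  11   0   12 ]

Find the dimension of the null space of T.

2

Row reduce to echelon form.
R2 ← R2 − R1: [0, 15, 10, 10]
R3 ← R3 + R1: [0, -3, -2, -2]
R4 ← R4 − R1: [0, 9, 6, 6]
R5 ← R5 + (2/3)·R1: [0, 5, 10/3, 10/3]
R3 ← R3 + (1/5)·R2: [0, 0, 0, 0]
R4 ← R4 − (3/5)·R2: [0, 0, 0, 0]
R5 ← R5 − (1/3)·R2: [0, 0, 0, 0]
2 nonzero rows, so rank(T) = 2.
T has 4 columns; by rank–nullity, nullity = 4 − 2 = 2.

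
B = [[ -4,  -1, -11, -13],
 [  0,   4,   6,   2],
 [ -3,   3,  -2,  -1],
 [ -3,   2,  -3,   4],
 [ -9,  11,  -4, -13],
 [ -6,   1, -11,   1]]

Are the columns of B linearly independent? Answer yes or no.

no

Row reduce B to echelon form.
R3 ← R3 − (3/4)·R1: [0, 15/4, 25/4, 35/4]
R4 ← R4 − (3/4)·R1: [0, 11/4, 21/4, 55/4]
R5 ← R5 − (9/4)·R1: [0, 53/4, 83/4, 65/4]
R6 ← R6 − (3/2)·R1: [0, 5/2, 11/2, 41/2]
R3 ← R3 − (15/16)·R2: [0, 0, 5/8, 55/8]
R4 ← R4 − (11/16)·R2: [0, 0, 9/8, 99/8]
R5 ← R5 − (53/16)·R2: [0, 0, 7/8, 77/8]
R6 ← R6 − (5/8)·R2: [0, 0, 7/4, 77/4]
R4 ← R4 − (9/5)·R3: [0, 0, 0, 0]
R5 ← R5 − (7/5)·R3: [0, 0, 0, 0]
R6 ← R6 − (14/5)·R3: [0, 0, 0, 0]
3 pivots among 4 columns.
Only 3 < 4 pivot columns, so the columns are linearly dependent.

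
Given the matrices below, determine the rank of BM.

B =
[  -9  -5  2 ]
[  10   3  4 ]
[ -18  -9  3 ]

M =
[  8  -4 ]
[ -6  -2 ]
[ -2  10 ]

First compute BM:
[[-46,  66],
 [ 54,  -6],
 [-96, 120]]
Now row reduce the product.
R2 ← R2 + (27/23)·R1: [0, 1644/23]
R3 ← R3 − (48/23)·R1: [0, -408/23]
R3 ← R3 + (34/137)·R2: [0, 0]
2 nonzero rows, so rank(BM) = 2.

2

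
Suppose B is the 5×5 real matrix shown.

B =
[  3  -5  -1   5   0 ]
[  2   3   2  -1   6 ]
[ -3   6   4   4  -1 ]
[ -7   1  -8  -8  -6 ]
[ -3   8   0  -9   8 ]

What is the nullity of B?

0

Row reduce to echelon form.
R2 ← R2 − (2/3)·R1: [0, 19/3, 8/3, -13/3, 6]
R3 ← R3 + R1: [0, 1, 3, 9, -1]
R4 ← R4 + (7/3)·R1: [0, -32/3, -31/3, 11/3, -6]
R5 ← R5 + R1: [0, 3, -1, -4, 8]
R3 ← R3 − (3/19)·R2: [0, 0, 49/19, 184/19, -37/19]
R4 ← R4 + (32/19)·R2: [0, 0, -111/19, -69/19, 78/19]
R5 ← R5 − (9/19)·R2: [0, 0, -43/19, -37/19, 98/19]
R4 ← R4 + (111/49)·R3: [0, 0, 0, 897/49, -15/49]
R5 ← R5 + (43/49)·R3: [0, 0, 0, 321/49, 169/49]
R5 ← R5 − (107/299)·R4: [0, 0, 0, 0, 1064/299]
5 nonzero rows, so rank(B) = 5.
B has 5 columns; by rank–nullity, nullity = 5 − 5 = 0.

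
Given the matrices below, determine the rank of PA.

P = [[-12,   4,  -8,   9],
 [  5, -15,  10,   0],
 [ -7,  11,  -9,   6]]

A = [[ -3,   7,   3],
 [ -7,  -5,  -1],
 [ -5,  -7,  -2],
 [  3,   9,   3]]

First compute PA:
[[ 75,  33,   3],
 [ 40,  40,  10],
 [  7,  13,   4]]
Now row reduce the product.
R2 ← R2 − (8/15)·R1: [0, 112/5, 42/5]
R3 ← R3 − (7/75)·R1: [0, 248/25, 93/25]
R3 ← R3 − (31/70)·R2: [0, 0, 0]
2 nonzero rows, so rank(PA) = 2.

2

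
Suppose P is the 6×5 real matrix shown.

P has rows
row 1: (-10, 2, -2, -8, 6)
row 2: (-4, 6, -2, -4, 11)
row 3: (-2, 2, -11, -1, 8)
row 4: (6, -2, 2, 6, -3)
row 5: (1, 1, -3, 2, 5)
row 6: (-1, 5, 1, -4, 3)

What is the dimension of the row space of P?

5

Row reduce to echelon form.
R2 ← R2 − (2/5)·R1: [0, 26/5, -6/5, -4/5, 43/5]
R3 ← R3 − (1/5)·R1: [0, 8/5, -53/5, 3/5, 34/5]
R4 ← R4 + (3/5)·R1: [0, -4/5, 4/5, 6/5, 3/5]
R5 ← R5 + (1/10)·R1: [0, 6/5, -16/5, 6/5, 28/5]
R6 ← R6 − (1/10)·R1: [0, 24/5, 6/5, -16/5, 12/5]
R3 ← R3 − (4/13)·R2: [0, 0, -133/13, 11/13, 54/13]
R4 ← R4 + (2/13)·R2: [0, 0, 8/13, 14/13, 25/13]
R5 ← R5 − (3/13)·R2: [0, 0, -38/13, 18/13, 47/13]
R6 ← R6 − (12/13)·R2: [0, 0, 30/13, -32/13, -72/13]
R4 ← R4 + (8/133)·R3: [0, 0, 0, 150/133, 289/133]
R5 ← R5 − (2/7)·R3: [0, 0, 0, 8/7, 17/7]
R6 ← R6 + (30/133)·R3: [0, 0, 0, -302/133, -612/133]
R5 ← R5 − (76/75)·R4: [0, 0, 0, 0, 17/75]
R6 ← R6 + (151/75)·R4: [0, 0, 0, 0, -17/75]
R6 ← R6 + R5: [0, 0, 0, 0, 0]
Echelon form has 5 nonzero rows, so rank(P) = 5.
The row space has dimension equal to the rank: 5.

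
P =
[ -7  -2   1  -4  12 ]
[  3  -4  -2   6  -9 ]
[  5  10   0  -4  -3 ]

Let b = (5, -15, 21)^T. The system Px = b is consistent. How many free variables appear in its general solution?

2

Row reduce the augmented matrix [P | b].
R2 ← R2 + (3/7)·R1: [0, -34/7, -11/7, 30/7, -27/7, -90/7]
R3 ← R3 + (5/7)·R1: [0, 60/7, 5/7, -48/7, 39/7, 172/7]
R3 ← R3 + (30/17)·R2: [0, 0, -35/17, 12/17, -21/17, 32/17]
The echelon form has 3 nonzero rows, and every pivot lies in the first 5 columns, so rank(P) = rank([P|b]) = 3.
The system is consistent.
Free variables = (unknowns) − (rank) = 5 − 3 = 2.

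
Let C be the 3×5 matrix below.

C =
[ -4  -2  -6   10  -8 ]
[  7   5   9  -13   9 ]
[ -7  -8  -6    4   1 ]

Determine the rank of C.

2

Row reduce to echelon form.
R2 ← R2 + (7/4)·R1: [0, 3/2, -3/2, 9/2, -5]
R3 ← R3 − (7/4)·R1: [0, -9/2, 9/2, -27/2, 15]
R3 ← R3 + (3)·R2: [0, 0, 0, 0, 0]
Echelon form has 2 nonzero rows, so rank(C) = 2.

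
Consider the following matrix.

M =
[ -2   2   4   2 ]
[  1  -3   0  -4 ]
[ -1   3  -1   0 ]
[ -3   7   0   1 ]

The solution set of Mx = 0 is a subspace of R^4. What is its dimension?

Row reduce to echelon form.
R2 ← R2 + (1/2)·R1: [0, -2, 2, -3]
R3 ← R3 − (1/2)·R1: [0, 2, -3, -1]
R4 ← R4 − (3/2)·R1: [0, 4, -6, -2]
R3 ← R3 + R2: [0, 0, -1, -4]
R4 ← R4 + (2)·R2: [0, 0, -2, -8]
R4 ← R4 − (2)·R3: [0, 0, 0, 0]
3 nonzero rows, so rank(M) = 3.
M has 4 columns; by rank–nullity, nullity = 4 − 3 = 1.

1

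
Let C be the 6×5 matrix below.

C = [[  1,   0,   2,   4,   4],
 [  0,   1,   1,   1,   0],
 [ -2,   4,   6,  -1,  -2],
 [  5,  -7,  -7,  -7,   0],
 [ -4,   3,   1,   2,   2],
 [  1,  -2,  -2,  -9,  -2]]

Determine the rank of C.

5

Row reduce to echelon form.
R3 ← R3 + (2)·R1: [0, 4, 10, 7, 6]
R4 ← R4 − (5)·R1: [0, -7, -17, -27, -20]
R5 ← R5 + (4)·R1: [0, 3, 9, 18, 18]
R6 ← R6 − R1: [0, -2, -4, -13, -6]
R3 ← R3 − (4)·R2: [0, 0, 6, 3, 6]
R4 ← R4 + (7)·R2: [0, 0, -10, -20, -20]
R5 ← R5 − (3)·R2: [0, 0, 6, 15, 18]
R6 ← R6 + (2)·R2: [0, 0, -2, -11, -6]
R4 ← R4 + (5/3)·R3: [0, 0, 0, -15, -10]
R5 ← R5 − R3: [0, 0, 0, 12, 12]
R6 ← R6 + (1/3)·R3: [0, 0, 0, -10, -4]
R5 ← R5 + (4/5)·R4: [0, 0, 0, 0, 4]
R6 ← R6 − (2/3)·R4: [0, 0, 0, 0, 8/3]
R6 ← R6 − (2/3)·R5: [0, 0, 0, 0, 0]
Echelon form has 5 nonzero rows, so rank(C) = 5.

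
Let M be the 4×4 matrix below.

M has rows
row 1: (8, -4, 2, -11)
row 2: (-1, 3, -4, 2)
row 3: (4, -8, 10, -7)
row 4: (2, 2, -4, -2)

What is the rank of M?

2

Row reduce to echelon form.
R2 ← R2 + (1/8)·R1: [0, 5/2, -15/4, 5/8]
R3 ← R3 − (1/2)·R1: [0, -6, 9, -3/2]
R4 ← R4 − (1/4)·R1: [0, 3, -9/2, 3/4]
R3 ← R3 + (12/5)·R2: [0, 0, 0, 0]
R4 ← R4 − (6/5)·R2: [0, 0, 0, 0]
Echelon form has 2 nonzero rows, so rank(M) = 2.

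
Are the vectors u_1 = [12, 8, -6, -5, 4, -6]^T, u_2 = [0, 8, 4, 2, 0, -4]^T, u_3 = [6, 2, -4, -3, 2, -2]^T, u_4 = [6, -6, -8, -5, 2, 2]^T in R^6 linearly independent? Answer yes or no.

Form the matrix with these vectors as rows and row reduce.
R3 ← R3 − (1/2)·R1: [0, -2, -1, -1/2, 0, 1]
R4 ← R4 − (1/2)·R1: [0, -10, -5, -5/2, 0, 5]
R3 ← R3 + (1/4)·R2: [0, 0, 0, 0, 0, 0]
R4 ← R4 + (5/4)·R2: [0, 0, 0, 0, 0, 0]
2 nonzero rows, so the 4 vectors span a space of dimension 2.
Since 2 < 4, the vectors are linearly dependent.

no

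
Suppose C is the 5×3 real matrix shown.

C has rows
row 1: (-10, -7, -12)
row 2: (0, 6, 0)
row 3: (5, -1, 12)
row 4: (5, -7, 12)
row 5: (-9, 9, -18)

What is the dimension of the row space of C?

Row reduce to echelon form.
R3 ← R3 + (1/2)·R1: [0, -9/2, 6]
R4 ← R4 + (1/2)·R1: [0, -21/2, 6]
R5 ← R5 − (9/10)·R1: [0, 153/10, -36/5]
R3 ← R3 + (3/4)·R2: [0, 0, 6]
R4 ← R4 + (7/4)·R2: [0, 0, 6]
R5 ← R5 − (51/20)·R2: [0, 0, -36/5]
R4 ← R4 − R3: [0, 0, 0]
R5 ← R5 + (6/5)·R3: [0, 0, 0]
Echelon form has 3 nonzero rows, so rank(C) = 3.
The row space has dimension equal to the rank: 3.

3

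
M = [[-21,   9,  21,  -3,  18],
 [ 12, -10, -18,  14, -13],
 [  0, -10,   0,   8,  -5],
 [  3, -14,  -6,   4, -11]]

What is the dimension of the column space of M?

4

Row reduce to echelon form.
R2 ← R2 + (4/7)·R1: [0, -34/7, -6, 86/7, -19/7]
R4 ← R4 + (1/7)·R1: [0, -89/7, -3, 25/7, -59/7]
R3 ← R3 − (35/17)·R2: [0, 0, 210/17, -294/17, 10/17]
R4 ← R4 − (89/34)·R2: [0, 0, 216/17, -486/17, -45/34]
R4 ← R4 − (36/35)·R3: [0, 0, 0, -54/5, -27/14]
Echelon form has 4 nonzero rows, so rank(M) = 4.
The column space has dimension equal to the rank: 4.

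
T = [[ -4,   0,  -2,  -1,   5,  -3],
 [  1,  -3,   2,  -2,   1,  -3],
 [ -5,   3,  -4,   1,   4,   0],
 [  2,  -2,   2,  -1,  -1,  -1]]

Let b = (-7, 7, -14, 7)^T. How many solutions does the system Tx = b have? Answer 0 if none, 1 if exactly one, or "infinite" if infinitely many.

Row reduce the augmented matrix [T | b].
R2 ← R2 + (1/4)·R1: [0, -3, 3/2, -9/4, 9/4, -15/4, 21/4]
R3 ← R3 − (5/4)·R1: [0, 3, -3/2, 9/4, -9/4, 15/4, -21/4]
R4 ← R4 + (1/2)·R1: [0, -2, 1, -3/2, 3/2, -5/2, 7/2]
R3 ← R3 + R2: [0, 0, 0, 0, 0, 0, 0]
R4 ← R4 − (2/3)·R2: [0, 0, 0, 0, 0, 0, 0]
The echelon form has 2 nonzero rows, and every pivot lies in the first 6 columns, so rank(T) = rank([T|b]) = 2.
The system is consistent.
rank = 2 < 6 unknowns, so there are infinitely many solutions.

infinite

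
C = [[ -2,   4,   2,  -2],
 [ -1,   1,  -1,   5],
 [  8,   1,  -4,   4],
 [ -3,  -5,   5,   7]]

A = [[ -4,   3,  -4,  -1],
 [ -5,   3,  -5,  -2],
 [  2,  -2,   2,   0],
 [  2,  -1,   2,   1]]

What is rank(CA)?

2

First compute CA:
[[-12,   4, -12,  -8],
 [  7,  -3,   7,   4],
 [-37,  31, -37,  -6],
 [ 61, -41,  61,  20]]
Now row reduce the product.
R2 ← R2 + (7/12)·R1: [0, -2/3, 0, -2/3]
R3 ← R3 − (37/12)·R1: [0, 56/3, 0, 56/3]
R4 ← R4 + (61/12)·R1: [0, -62/3, 0, -62/3]
R3 ← R3 + (28)·R2: [0, 0, 0, 0]
R4 ← R4 − (31)·R2: [0, 0, 0, 0]
2 nonzero rows, so rank(CA) = 2.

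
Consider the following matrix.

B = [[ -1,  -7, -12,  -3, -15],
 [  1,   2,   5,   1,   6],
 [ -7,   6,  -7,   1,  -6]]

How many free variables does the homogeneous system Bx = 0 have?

3

Row reduce to echelon form.
R2 ← R2 + R1: [0, -5, -7, -2, -9]
R3 ← R3 − (7)·R1: [0, 55, 77, 22, 99]
R3 ← R3 + (11)·R2: [0, 0, 0, 0, 0]
2 nonzero rows, so rank(B) = 2.
B has 5 columns; by rank–nullity, nullity = 5 − 2 = 3.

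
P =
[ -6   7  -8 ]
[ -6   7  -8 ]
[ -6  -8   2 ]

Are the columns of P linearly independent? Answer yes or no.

no

Row reduce P to echelon form.
R2 ← R2 − R1: [0, 0, 0]
R3 ← R3 − R1: [0, -15, 10]
Swap R2 ↔ R3
2 pivots among 3 columns.
Only 2 < 3 pivot columns, so the columns are linearly dependent.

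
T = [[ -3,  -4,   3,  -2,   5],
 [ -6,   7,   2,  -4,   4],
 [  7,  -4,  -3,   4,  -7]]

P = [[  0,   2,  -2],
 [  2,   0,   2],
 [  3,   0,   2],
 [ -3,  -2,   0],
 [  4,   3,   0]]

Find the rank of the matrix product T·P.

First compute TP:
[[ 27,  13,   4],
 [ 48,   8,  30],
 [-57, -15, -28]]
Now row reduce the product.
R2 ← R2 − (16/9)·R1: [0, -136/9, 206/9]
R3 ← R3 + (19/9)·R1: [0, 112/9, -176/9]
R3 ← R3 + (14/17)·R2: [0, 0, -12/17]
3 nonzero rows, so rank(TP) = 3.

3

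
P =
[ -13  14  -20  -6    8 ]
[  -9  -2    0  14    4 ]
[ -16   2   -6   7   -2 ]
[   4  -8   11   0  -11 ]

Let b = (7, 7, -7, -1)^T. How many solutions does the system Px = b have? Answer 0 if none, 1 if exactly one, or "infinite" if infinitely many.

0

Row reduce the augmented matrix [P | b].
R2 ← R2 − (9/13)·R1: [0, -152/13, 180/13, 236/13, -20/13, 28/13]
R3 ← R3 − (16/13)·R1: [0, -198/13, 242/13, 187/13, -154/13, -203/13]
R4 ← R4 + (4/13)·R1: [0, -48/13, 63/13, -24/13, -111/13, 15/13]
R3 ← R3 − (99/76)·R2: [0, 0, 11/19, -176/19, -187/19, -350/19]
R4 ← R4 − (6/19)·R2: [0, 0, 9/19, -144/19, -153/19, 9/19]
R4 ← R4 − (9/11)·R3: [0, 0, 0, 0, 0, 171/11]
The echelon form has 4 nonzero rows; the last pivot sits in the augmented column, so rank(P) = 3 but rank([P|b]) = 4.
Since the ranks differ, the system is inconsistent.
It has no solutions.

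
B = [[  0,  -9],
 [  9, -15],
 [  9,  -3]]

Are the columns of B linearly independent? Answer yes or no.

Row reduce B to echelon form.
Swap R1 ↔ R2
R3 ← R3 − R1: [0, 12]
R3 ← R3 + (4/3)·R2: [0, 0]
2 pivots among 2 columns.
Every column is a pivot column, so the columns are linearly independent.

yes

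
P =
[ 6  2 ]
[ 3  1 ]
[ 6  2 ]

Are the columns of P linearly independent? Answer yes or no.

Row reduce P to echelon form.
R2 ← R2 − (1/2)·R1: [0, 0]
R3 ← R3 − R1: [0, 0]
1 pivot among 2 columns.
Only 1 < 2 pivot columns, so the columns are linearly dependent.

no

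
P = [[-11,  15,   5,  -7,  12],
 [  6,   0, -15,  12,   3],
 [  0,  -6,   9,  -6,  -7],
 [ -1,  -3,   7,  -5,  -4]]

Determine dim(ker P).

3

Row reduce to echelon form.
R2 ← R2 + (6/11)·R1: [0, 90/11, -135/11, 90/11, 105/11]
R4 ← R4 − (1/11)·R1: [0, -48/11, 72/11, -48/11, -56/11]
R3 ← R3 + (11/15)·R2: [0, 0, 0, 0, 0]
R4 ← R4 + (8/15)·R2: [0, 0, 0, 0, 0]
2 nonzero rows, so rank(P) = 2.
P has 5 columns; by rank–nullity, nullity = 5 − 2 = 3.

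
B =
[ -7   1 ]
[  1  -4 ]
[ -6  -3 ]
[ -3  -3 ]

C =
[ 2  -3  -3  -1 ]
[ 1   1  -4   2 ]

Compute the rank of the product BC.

First compute BC:
[[-13,  22,  17,   9],
 [ -2,  -7,  13,  -9],
 [-15,  15,  30,   0],
 [ -9,   6,  21,  -3]]
Now row reduce the product.
R2 ← R2 − (2/13)·R1: [0, -135/13, 135/13, -135/13]
R3 ← R3 − (15/13)·R1: [0, -135/13, 135/13, -135/13]
R4 ← R4 − (9/13)·R1: [0, -120/13, 120/13, -120/13]
R3 ← R3 − R2: [0, 0, 0, 0]
R4 ← R4 − (8/9)·R2: [0, 0, 0, 0]
2 nonzero rows, so rank(BC) = 2.

2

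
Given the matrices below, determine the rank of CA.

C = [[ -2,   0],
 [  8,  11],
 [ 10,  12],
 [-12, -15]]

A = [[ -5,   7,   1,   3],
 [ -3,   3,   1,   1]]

2

First compute CA:
[[ 10, -14,  -2,  -6],
 [-73,  89,  19,  35],
 [-86, 106,  22,  42],
 [105, -129, -27, -51]]
Now row reduce the product.
R2 ← R2 + (73/10)·R1: [0, -66/5, 22/5, -44/5]
R3 ← R3 + (43/5)·R1: [0, -72/5, 24/5, -48/5]
R4 ← R4 − (21/2)·R1: [0, 18, -6, 12]
R3 ← R3 − (12/11)·R2: [0, 0, 0, 0]
R4 ← R4 + (15/11)·R2: [0, 0, 0, 0]
2 nonzero rows, so rank(CA) = 2.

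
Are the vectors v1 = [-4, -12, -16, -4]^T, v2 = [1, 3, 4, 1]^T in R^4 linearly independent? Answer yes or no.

Form the matrix with these vectors as rows and row reduce.
R2 ← R2 + (1/4)·R1: [0, 0, 0, 0]
1 nonzero row, so the 2 vectors span a space of dimension 1.
Since 1 < 2, the vectors are linearly dependent.

no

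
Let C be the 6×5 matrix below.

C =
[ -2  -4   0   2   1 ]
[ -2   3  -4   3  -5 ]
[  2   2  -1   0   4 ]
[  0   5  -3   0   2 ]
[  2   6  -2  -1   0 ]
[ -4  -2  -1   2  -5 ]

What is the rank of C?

4

Row reduce to echelon form.
R2 ← R2 − R1: [0, 7, -4, 1, -6]
R3 ← R3 + R1: [0, -2, -1, 2, 5]
R5 ← R5 + R1: [0, 2, -2, 1, 1]
R6 ← R6 − (2)·R1: [0, 6, -1, -2, -7]
R3 ← R3 + (2/7)·R2: [0, 0, -15/7, 16/7, 23/7]
R4 ← R4 − (5/7)·R2: [0, 0, -1/7, -5/7, 44/7]
R5 ← R5 − (2/7)·R2: [0, 0, -6/7, 5/7, 19/7]
R6 ← R6 − (6/7)·R2: [0, 0, 17/7, -20/7, -13/7]
R4 ← R4 − (1/15)·R3: [0, 0, 0, -13/15, 91/15]
R5 ← R5 − (2/5)·R3: [0, 0, 0, -1/5, 7/5]
R6 ← R6 + (17/15)·R3: [0, 0, 0, -4/15, 28/15]
R5 ← R5 − (3/13)·R4: [0, 0, 0, 0, 0]
R6 ← R6 − (4/13)·R4: [0, 0, 0, 0, 0]
Echelon form has 4 nonzero rows, so rank(C) = 4.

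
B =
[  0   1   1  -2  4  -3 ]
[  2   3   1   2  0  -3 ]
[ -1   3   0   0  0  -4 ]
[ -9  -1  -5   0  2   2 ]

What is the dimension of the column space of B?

4

Row reduce to echelon form.
Swap R1 ↔ R2
R3 ← R3 + (1/2)·R1: [0, 9/2, 1/2, 1, 0, -11/2]
R4 ← R4 + (9/2)·R1: [0, 25/2, -1/2, 9, 2, -23/2]
R3 ← R3 − (9/2)·R2: [0, 0, -4, 10, -18, 8]
R4 ← R4 − (25/2)·R2: [0, 0, -13, 34, -48, 26]
R4 ← R4 − (13/4)·R3: [0, 0, 0, 3/2, 21/2, 0]
Echelon form has 4 nonzero rows, so rank(B) = 4.
The column space has dimension equal to the rank: 4.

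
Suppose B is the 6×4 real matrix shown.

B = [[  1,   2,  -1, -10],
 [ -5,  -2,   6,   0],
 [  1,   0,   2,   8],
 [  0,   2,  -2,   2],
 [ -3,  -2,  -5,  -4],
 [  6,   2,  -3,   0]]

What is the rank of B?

Row reduce to echelon form.
R2 ← R2 + (5)·R1: [0, 8, 1, -50]
R3 ← R3 − R1: [0, -2, 3, 18]
R5 ← R5 + (3)·R1: [0, 4, -8, -34]
R6 ← R6 − (6)·R1: [0, -10, 3, 60]
R3 ← R3 + (1/4)·R2: [0, 0, 13/4, 11/2]
R4 ← R4 − (1/4)·R2: [0, 0, -9/4, 29/2]
R5 ← R5 − (1/2)·R2: [0, 0, -17/2, -9]
R6 ← R6 + (5/4)·R2: [0, 0, 17/4, -5/2]
R4 ← R4 + (9/13)·R3: [0, 0, 0, 238/13]
R5 ← R5 + (34/13)·R3: [0, 0, 0, 70/13]
R6 ← R6 − (17/13)·R3: [0, 0, 0, -126/13]
R5 ← R5 − (5/17)·R4: [0, 0, 0, 0]
R6 ← R6 + (9/17)·R4: [0, 0, 0, 0]
Echelon form has 4 nonzero rows, so rank(B) = 4.

4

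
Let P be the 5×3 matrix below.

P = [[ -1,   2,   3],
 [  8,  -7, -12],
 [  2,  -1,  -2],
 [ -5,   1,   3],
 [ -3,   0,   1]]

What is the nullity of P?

1

Row reduce to echelon form.
R2 ← R2 + (8)·R1: [0, 9, 12]
R3 ← R3 + (2)·R1: [0, 3, 4]
R4 ← R4 − (5)·R1: [0, -9, -12]
R5 ← R5 − (3)·R1: [0, -6, -8]
R3 ← R3 − (1/3)·R2: [0, 0, 0]
R4 ← R4 + R2: [0, 0, 0]
R5 ← R5 + (2/3)·R2: [0, 0, 0]
2 nonzero rows, so rank(P) = 2.
P has 3 columns; by rank–nullity, nullity = 3 − 2 = 1.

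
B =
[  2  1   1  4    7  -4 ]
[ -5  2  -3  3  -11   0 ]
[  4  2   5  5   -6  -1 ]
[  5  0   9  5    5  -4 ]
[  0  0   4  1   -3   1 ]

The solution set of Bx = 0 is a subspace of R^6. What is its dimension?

1

Row reduce to echelon form.
R2 ← R2 + (5/2)·R1: [0, 9/2, -1/2, 13, 13/2, -10]
R3 ← R3 − (2)·R1: [0, 0, 3, -3, -20, 7]
R4 ← R4 − (5/2)·R1: [0, -5/2, 13/2, -5, -25/2, 6]
R4 ← R4 + (5/9)·R2: [0, 0, 56/9, 20/9, -80/9, 4/9]
R4 ← R4 − (56/27)·R3: [0, 0, 0, 76/9, 880/27, -380/27]
R5 ← R5 − (4/3)·R3: [0, 0, 0, 5, 71/3, -25/3]
R5 ← R5 − (45/76)·R4: [0, 0, 0, 0, 83/19, 0]
5 nonzero rows, so rank(B) = 5.
B has 6 columns; by rank–nullity, nullity = 6 − 5 = 1.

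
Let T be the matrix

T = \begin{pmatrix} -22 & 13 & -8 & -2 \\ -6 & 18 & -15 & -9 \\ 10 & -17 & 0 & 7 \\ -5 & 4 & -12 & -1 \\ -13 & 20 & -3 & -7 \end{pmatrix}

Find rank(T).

4

Row reduce to echelon form.
R2 ← R2 − (3/11)·R1: [0, 159/11, -141/11, -93/11]
R3 ← R3 + (5/11)·R1: [0, -122/11, -40/11, 67/11]
R4 ← R4 − (5/22)·R1: [0, 23/22, -112/11, -6/11]
R5 ← R5 − (13/22)·R1: [0, 271/22, 19/11, -64/11]
R3 ← R3 + (122/159)·R2: [0, 0, -714/53, -21/53]
R4 ← R4 − (23/318)·R2: [0, 0, -981/106, 7/106]
R5 ← R5 − (271/318)·R2: [0, 0, 1341/106, 147/106]
R4 ← R4 − (327/476)·R3: [0, 0, 0, 23/68]
R5 ← R5 + (447/476)·R3: [0, 0, 0, 69/68]
R5 ← R5 − (3)·R4: [0, 0, 0, 0]
Echelon form has 4 nonzero rows, so rank(T) = 4.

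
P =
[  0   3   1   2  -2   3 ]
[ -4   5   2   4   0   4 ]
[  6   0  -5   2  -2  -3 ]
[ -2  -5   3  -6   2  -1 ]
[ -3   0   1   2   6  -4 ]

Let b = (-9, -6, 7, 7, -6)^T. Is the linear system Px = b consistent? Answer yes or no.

Row reduce the augmented matrix [P | b].
Swap R1 ↔ R2
R3 ← R3 + (3/2)·R1: [0, 15/2, -2, 8, -2, 3, -2]
R4 ← R4 − (1/2)·R1: [0, -15/2, 2, -8, 2, -3, 10]
R5 ← R5 − (3/4)·R1: [0, -15/4, -1/2, -1, 6, -7, -3/2]
R3 ← R3 − (5/2)·R2: [0, 0, -9/2, 3, 3, -9/2, 41/2]
R4 ← R4 + (5/2)·R2: [0, 0, 9/2, -3, -3, 9/2, -25/2]
R5 ← R5 + (5/4)·R2: [0, 0, 3/4, 3/2, 7/2, -13/4, -51/4]
R4 ← R4 + R3: [0, 0, 0, 0, 0, 0, 8]
R5 ← R5 + (1/6)·R3: [0, 0, 0, 2, 4, -4, -28/3]
Swap R4 ↔ R5
The echelon form has 5 nonzero rows; the last pivot sits in the augmented column, so rank(P) = 4 but rank([P|b]) = 5.
Since the ranks differ, the system is inconsistent.

no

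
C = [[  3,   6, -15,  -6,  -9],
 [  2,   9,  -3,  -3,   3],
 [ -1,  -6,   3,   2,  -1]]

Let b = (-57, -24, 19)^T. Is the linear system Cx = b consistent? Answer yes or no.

Row reduce the augmented matrix [C | b].
R2 ← R2 − (2/3)·R1: [0, 5, 7, 1, 9, 14]
R3 ← R3 + (1/3)·R1: [0, -4, -2, 0, -4, 0]
R3 ← R3 + (4/5)·R2: [0, 0, 18/5, 4/5, 16/5, 56/5]
The echelon form has 3 nonzero rows, and every pivot lies in the first 5 columns, so rank(C) = rank([C|b]) = 3.
The system is consistent.

yes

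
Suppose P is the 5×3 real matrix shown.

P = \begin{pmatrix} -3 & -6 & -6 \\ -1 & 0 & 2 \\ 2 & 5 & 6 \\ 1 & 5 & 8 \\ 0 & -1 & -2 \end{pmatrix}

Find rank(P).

Row reduce to echelon form.
R2 ← R2 − (1/3)·R1: [0, 2, 4]
R3 ← R3 + (2/3)·R1: [0, 1, 2]
R4 ← R4 + (1/3)·R1: [0, 3, 6]
R3 ← R3 − (1/2)·R2: [0, 0, 0]
R4 ← R4 − (3/2)·R2: [0, 0, 0]
R5 ← R5 + (1/2)·R2: [0, 0, 0]
Echelon form has 2 nonzero rows, so rank(P) = 2.

2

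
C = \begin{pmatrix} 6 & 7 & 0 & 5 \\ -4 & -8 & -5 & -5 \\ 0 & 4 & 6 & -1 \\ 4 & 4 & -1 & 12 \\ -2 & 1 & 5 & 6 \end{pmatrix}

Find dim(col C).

Row reduce to echelon form.
R2 ← R2 + (2/3)·R1: [0, -10/3, -5, -5/3]
R4 ← R4 − (2/3)·R1: [0, -2/3, -1, 26/3]
R5 ← R5 + (1/3)·R1: [0, 10/3, 5, 23/3]
R3 ← R3 + (6/5)·R2: [0, 0, 0, -3]
R4 ← R4 − (1/5)·R2: [0, 0, 0, 9]
R5 ← R5 + R2: [0, 0, 0, 6]
R4 ← R4 + (3)·R3: [0, 0, 0, 0]
R5 ← R5 + (2)·R3: [0, 0, 0, 0]
Echelon form has 3 nonzero rows, so rank(C) = 3.
The column space has dimension equal to the rank: 3.

3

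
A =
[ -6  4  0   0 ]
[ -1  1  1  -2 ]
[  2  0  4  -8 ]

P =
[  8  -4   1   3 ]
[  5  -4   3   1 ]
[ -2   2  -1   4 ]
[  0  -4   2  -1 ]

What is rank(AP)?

First compute AP:
[[-28,   8,   6, -14],
 [ -5,  10,  -3,   4],
 [  8,  32, -18,  30]]
Now row reduce the product.
R2 ← R2 − (5/28)·R1: [0, 60/7, -57/14, 13/2]
R3 ← R3 + (2/7)·R1: [0, 240/7, -114/7, 26]
R3 ← R3 − (4)·R2: [0, 0, 0, 0]
2 nonzero rows, so rank(AP) = 2.

2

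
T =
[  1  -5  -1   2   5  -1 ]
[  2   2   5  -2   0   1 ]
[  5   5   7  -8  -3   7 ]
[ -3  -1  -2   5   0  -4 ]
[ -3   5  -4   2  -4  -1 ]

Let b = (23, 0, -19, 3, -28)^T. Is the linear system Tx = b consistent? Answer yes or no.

Row reduce the augmented matrix [T | b].
R2 ← R2 − (2)·R1: [0, 12, 7, -6, -10, 3, -46]
R3 ← R3 − (5)·R1: [0, 30, 12, -18, -28, 12, -134]
R4 ← R4 + (3)·R1: [0, -16, -5, 11, 15, -7, 72]
R5 ← R5 + (3)·R1: [0, -10, -7, 8, 11, -4, 41]
R3 ← R3 − (5/2)·R2: [0, 0, -11/2, -3, -3, 9/2, -19]
R4 ← R4 + (4/3)·R2: [0, 0, 13/3, 3, 5/3, -3, 32/3]
R5 ← R5 + (5/6)·R2: [0, 0, -7/6, 3, 8/3, -3/2, 8/3]
R4 ← R4 + (26/33)·R3: [0, 0, 0, 7/11, -23/33, 6/11, -142/33]
R5 ← R5 − (7/33)·R3: [0, 0, 0, 40/11, 109/33, -27/11, 221/33]
R5 ← R5 − (40/7)·R4: [0, 0, 0, 0, 51/7, -39/7, 219/7]
The echelon form has 5 nonzero rows, and every pivot lies in the first 6 columns, so rank(T) = rank([T|b]) = 5.
The system is consistent.

yes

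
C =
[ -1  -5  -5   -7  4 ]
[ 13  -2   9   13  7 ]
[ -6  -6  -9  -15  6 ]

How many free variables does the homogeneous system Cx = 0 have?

Row reduce to echelon form.
R2 ← R2 + (13)·R1: [0, -67, -56, -78, 59]
R3 ← R3 − (6)·R1: [0, 24, 21, 27, -18]
R3 ← R3 + (24/67)·R2: [0, 0, 63/67, -63/67, 210/67]
3 nonzero rows, so rank(C) = 3.
C has 5 columns; by rank–nullity, nullity = 5 − 3 = 2.

2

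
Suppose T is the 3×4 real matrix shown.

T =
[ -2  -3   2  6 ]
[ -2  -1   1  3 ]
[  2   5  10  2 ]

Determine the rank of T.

3

Row reduce to echelon form.
R2 ← R2 − R1: [0, 2, -1, -3]
R3 ← R3 + R1: [0, 2, 12, 8]
R3 ← R3 − R2: [0, 0, 13, 11]
Echelon form has 3 nonzero rows, so rank(T) = 3.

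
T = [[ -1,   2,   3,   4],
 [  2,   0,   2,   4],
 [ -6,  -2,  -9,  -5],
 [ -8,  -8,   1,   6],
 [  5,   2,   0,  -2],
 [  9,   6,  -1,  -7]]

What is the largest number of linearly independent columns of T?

Row reduce to echelon form.
R2 ← R2 + (2)·R1: [0, 4, 8, 12]
R3 ← R3 − (6)·R1: [0, -14, -27, -29]
R4 ← R4 − (8)·R1: [0, -24, -23, -26]
R5 ← R5 + (5)·R1: [0, 12, 15, 18]
R6 ← R6 + (9)·R1: [0, 24, 26, 29]
R3 ← R3 + (7/2)·R2: [0, 0, 1, 13]
R4 ← R4 + (6)·R2: [0, 0, 25, 46]
R5 ← R5 − (3)·R2: [0, 0, -9, -18]
R6 ← R6 − (6)·R2: [0, 0, -22, -43]
R4 ← R4 − (25)·R3: [0, 0, 0, -279]
R5 ← R5 + (9)·R3: [0, 0, 0, 99]
R6 ← R6 + (22)·R3: [0, 0, 0, 243]
R5 ← R5 + (11/31)·R4: [0, 0, 0, 0]
R6 ← R6 + (27/31)·R4: [0, 0, 0, 0]
Echelon form has 4 nonzero rows, so rank(T) = 4.
The rank gives the maximum number of linearly independent columns: 4.

4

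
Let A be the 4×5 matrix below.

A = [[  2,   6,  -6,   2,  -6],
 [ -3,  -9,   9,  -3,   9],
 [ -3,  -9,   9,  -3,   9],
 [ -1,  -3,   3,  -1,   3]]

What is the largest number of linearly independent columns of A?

1

Row reduce to echelon form.
R2 ← R2 + (3/2)·R1: [0, 0, 0, 0, 0]
R3 ← R3 + (3/2)·R1: [0, 0, 0, 0, 0]
R4 ← R4 + (1/2)·R1: [0, 0, 0, 0, 0]
Echelon form has 1 nonzero row, so rank(A) = 1.
The rank gives the maximum number of linearly independent columns: 1.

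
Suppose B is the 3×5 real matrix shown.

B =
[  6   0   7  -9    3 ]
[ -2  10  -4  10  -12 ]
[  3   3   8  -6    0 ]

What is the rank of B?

Row reduce to echelon form.
R2 ← R2 + (1/3)·R1: [0, 10, -5/3, 7, -11]
R3 ← R3 − (1/2)·R1: [0, 3, 9/2, -3/2, -3/2]
R3 ← R3 − (3/10)·R2: [0, 0, 5, -18/5, 9/5]
Echelon form has 3 nonzero rows, so rank(B) = 3.

3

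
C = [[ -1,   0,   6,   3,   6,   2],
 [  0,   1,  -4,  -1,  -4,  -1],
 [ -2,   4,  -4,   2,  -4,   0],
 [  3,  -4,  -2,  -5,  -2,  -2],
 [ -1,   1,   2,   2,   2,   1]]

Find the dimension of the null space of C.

4

Row reduce to echelon form.
R3 ← R3 − (2)·R1: [0, 4, -16, -4, -16, -4]
R4 ← R4 + (3)·R1: [0, -4, 16, 4, 16, 4]
R5 ← R5 − R1: [0, 1, -4, -1, -4, -1]
R3 ← R3 − (4)·R2: [0, 0, 0, 0, 0, 0]
R4 ← R4 + (4)·R2: [0, 0, 0, 0, 0, 0]
R5 ← R5 − R2: [0, 0, 0, 0, 0, 0]
2 nonzero rows, so rank(C) = 2.
C has 6 columns; by rank–nullity, nullity = 6 − 2 = 4.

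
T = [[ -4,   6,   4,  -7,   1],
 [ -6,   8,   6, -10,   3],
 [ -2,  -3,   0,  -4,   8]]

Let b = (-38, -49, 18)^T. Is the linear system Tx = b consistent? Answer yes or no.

Row reduce the augmented matrix [T | b].
R2 ← R2 − (3/2)·R1: [0, -1, 0, 1/2, 3/2, 8]
R3 ← R3 − (1/2)·R1: [0, -6, -2, -1/2, 15/2, 37]
R3 ← R3 − (6)·R2: [0, 0, -2, -7/2, -3/2, -11]
The echelon form has 3 nonzero rows, and every pivot lies in the first 5 columns, so rank(T) = rank([T|b]) = 3.
The system is consistent.

yes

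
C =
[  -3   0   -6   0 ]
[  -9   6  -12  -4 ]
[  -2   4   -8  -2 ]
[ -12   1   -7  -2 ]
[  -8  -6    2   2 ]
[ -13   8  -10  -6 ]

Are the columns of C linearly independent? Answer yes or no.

no

Row reduce C to echelon form.
R2 ← R2 − (3)·R1: [0, 6, 6, -4]
R3 ← R3 − (2/3)·R1: [0, 4, -4, -2]
R4 ← R4 − (4)·R1: [0, 1, 17, -2]
R5 ← R5 − (8/3)·R1: [0, -6, 18, 2]
R6 ← R6 − (13/3)·R1: [0, 8, 16, -6]
R3 ← R3 − (2/3)·R2: [0, 0, -8, 2/3]
R4 ← R4 − (1/6)·R2: [0, 0, 16, -4/3]
R5 ← R5 + R2: [0, 0, 24, -2]
R6 ← R6 − (4/3)·R2: [0, 0, 8, -2/3]
R4 ← R4 + (2)·R3: [0, 0, 0, 0]
R5 ← R5 + (3)·R3: [0, 0, 0, 0]
R6 ← R6 + R3: [0, 0, 0, 0]
3 pivots among 4 columns.
Only 3 < 4 pivot columns, so the columns are linearly dependent.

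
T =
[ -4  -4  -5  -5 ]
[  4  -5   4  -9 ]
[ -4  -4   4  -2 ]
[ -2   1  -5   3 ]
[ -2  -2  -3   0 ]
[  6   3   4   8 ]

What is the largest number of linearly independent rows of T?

Row reduce to echelon form.
R2 ← R2 + R1: [0, -9, -1, -14]
R3 ← R3 − R1: [0, 0, 9, 3]
R4 ← R4 − (1/2)·R1: [0, 3, -5/2, 11/2]
R5 ← R5 − (1/2)·R1: [0, 0, -1/2, 5/2]
R6 ← R6 + (3/2)·R1: [0, -3, -7/2, 1/2]
R4 ← R4 + (1/3)·R2: [0, 0, -17/6, 5/6]
R6 ← R6 − (1/3)·R2: [0, 0, -19/6, 31/6]
R4 ← R4 + (17/54)·R3: [0, 0, 0, 16/9]
R5 ← R5 + (1/18)·R3: [0, 0, 0, 8/3]
R6 ← R6 + (19/54)·R3: [0, 0, 0, 56/9]
R5 ← R5 − (3/2)·R4: [0, 0, 0, 0]
R6 ← R6 − (7/2)·R4: [0, 0, 0, 0]
Echelon form has 4 nonzero rows, so rank(T) = 4.
The rank gives the maximum number of linearly independent rows: 4.

4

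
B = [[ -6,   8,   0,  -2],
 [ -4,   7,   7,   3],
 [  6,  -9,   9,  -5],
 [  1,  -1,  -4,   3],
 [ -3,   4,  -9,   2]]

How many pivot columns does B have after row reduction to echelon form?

3

Row reduce to echelon form.
R2 ← R2 − (2/3)·R1: [0, 5/3, 7, 13/3]
R3 ← R3 + R1: [0, -1, 9, -7]
R4 ← R4 + (1/6)·R1: [0, 1/3, -4, 8/3]
R5 ← R5 − (1/2)·R1: [0, 0, -9, 3]
R3 ← R3 + (3/5)·R2: [0, 0, 66/5, -22/5]
R4 ← R4 − (1/5)·R2: [0, 0, -27/5, 9/5]
R4 ← R4 + (9/22)·R3: [0, 0, 0, 0]
R5 ← R5 + (15/22)·R3: [0, 0, 0, 0]
Echelon form has 3 nonzero rows, so rank(B) = 3.
Each nonzero row contributes one pivot column: 3 pivot columns.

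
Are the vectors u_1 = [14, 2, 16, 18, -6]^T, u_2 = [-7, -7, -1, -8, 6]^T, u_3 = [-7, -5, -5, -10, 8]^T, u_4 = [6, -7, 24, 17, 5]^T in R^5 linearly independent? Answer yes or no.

Form the matrix with these vectors as rows and row reduce.
R2 ← R2 + (1/2)·R1: [0, -6, 7, 1, 3]
R3 ← R3 + (1/2)·R1: [0, -4, 3, -1, 5]
R4 ← R4 − (3/7)·R1: [0, -55/7, 120/7, 65/7, 53/7]
R3 ← R3 − (2/3)·R2: [0, 0, -5/3, -5/3, 3]
R4 ← R4 − (55/42)·R2: [0, 0, 335/42, 335/42, 51/14]
R4 ← R4 + (67/14)·R3: [0, 0, 0, 0, 18]
4 nonzero rows, so the 4 vectors span a space of dimension 4.
Since 4 = 4, the vectors are linearly independent.

yes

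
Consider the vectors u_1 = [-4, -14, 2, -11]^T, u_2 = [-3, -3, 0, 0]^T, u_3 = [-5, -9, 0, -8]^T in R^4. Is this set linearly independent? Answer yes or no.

yes

Form the matrix with these vectors as rows and row reduce.
R2 ← R2 − (3/4)·R1: [0, 15/2, -3/2, 33/4]
R3 ← R3 − (5/4)·R1: [0, 17/2, -5/2, 23/4]
R3 ← R3 − (17/15)·R2: [0, 0, -4/5, -18/5]
3 nonzero rows, so the 3 vectors span a space of dimension 3.
Since 3 = 3, the vectors are linearly independent.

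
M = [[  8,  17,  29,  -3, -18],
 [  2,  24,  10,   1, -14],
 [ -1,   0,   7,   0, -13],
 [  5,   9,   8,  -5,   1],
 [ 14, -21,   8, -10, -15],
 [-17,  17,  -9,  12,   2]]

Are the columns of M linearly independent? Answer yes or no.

yes

Row reduce M to echelon form.
R2 ← R2 − (1/4)·R1: [0, 79/4, 11/4, 7/4, -19/2]
R3 ← R3 + (1/8)·R1: [0, 17/8, 85/8, -3/8, -61/4]
R4 ← R4 − (5/8)·R1: [0, -13/8, -81/8, -25/8, 49/4]
R5 ← R5 − (7/4)·R1: [0, -203/4, -171/4, -19/4, 33/2]
R6 ← R6 + (17/8)·R1: [0, 425/8, 421/8, 45/8, -145/4]
R3 ← R3 − (17/158)·R2: [0, 0, 816/79, -89/158, -1124/79]
R4 ← R4 + (13/158)·R2: [0, 0, -782/79, -471/158, 906/79]
R5 ← R5 + (203/79)·R2: [0, 0, -2819/79, -20/79, -625/79]
R6 ← R6 − (425/158)·R2: [0, 0, 3573/79, 145/158, -845/79]
R4 ← R4 + (23/24)·R3: [0, 0, 0, -169/48, -13/6]
R5 ← R5 + (2819/816)·R3: [0, 0, 0, -3589/1632, -11641/204]
R6 ← R6 − (1191/272)·R3: [0, 0, 0, 1841/544, 3509/68]
R5 ← R5 − (3589/5746)·R4: [0, 0, 0, 0, -12312/221]
R6 ← R6 + (5523/5746)·R4: [0, 0, 0, 0, 10944/221]
R6 ← R6 + (8/9)·R5: [0, 0, 0, 0, 0]
5 pivots among 5 columns.
Every column is a pivot column, so the columns are linearly independent.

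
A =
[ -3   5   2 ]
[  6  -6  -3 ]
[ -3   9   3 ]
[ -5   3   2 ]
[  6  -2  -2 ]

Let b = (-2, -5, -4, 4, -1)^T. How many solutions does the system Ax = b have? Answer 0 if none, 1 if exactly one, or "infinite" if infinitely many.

0

Row reduce the augmented matrix [A | b].
R2 ← R2 + (2)·R1: [0, 4, 1, -9]
R3 ← R3 − R1: [0, 4, 1, -2]
R4 ← R4 − (5/3)·R1: [0, -16/3, -4/3, 22/3]
R5 ← R5 + (2)·R1: [0, 8, 2, -5]
R3 ← R3 − R2: [0, 0, 0, 7]
R4 ← R4 + (4/3)·R2: [0, 0, 0, -14/3]
R5 ← R5 − (2)·R2: [0, 0, 0, 13]
R4 ← R4 + (2/3)·R3: [0, 0, 0, 0]
R5 ← R5 − (13/7)·R3: [0, 0, 0, 0]
The echelon form has 3 nonzero rows; the last pivot sits in the augmented column, so rank(A) = 2 but rank([A|b]) = 3.
Since the ranks differ, the system is inconsistent.
It has no solutions.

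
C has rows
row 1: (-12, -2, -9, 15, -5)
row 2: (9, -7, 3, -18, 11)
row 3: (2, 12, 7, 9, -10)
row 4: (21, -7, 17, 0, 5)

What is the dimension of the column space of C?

4

Row reduce to echelon form.
R2 ← R2 + (3/4)·R1: [0, -17/2, -15/4, -27/4, 29/4]
R3 ← R3 + (1/6)·R1: [0, 35/3, 11/2, 23/2, -65/6]
R4 ← R4 + (7/4)·R1: [0, -21/2, 5/4, 105/4, -15/4]
R3 ← R3 + (70/51)·R2: [0, 0, 6/17, 38/17, -15/17]
R4 ← R4 − (21/17)·R2: [0, 0, 100/17, 588/17, -216/17]
R4 ← R4 − (50/3)·R3: [0, 0, 0, -8/3, 2]
Echelon form has 4 nonzero rows, so rank(C) = 4.
The column space has dimension equal to the rank: 4.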